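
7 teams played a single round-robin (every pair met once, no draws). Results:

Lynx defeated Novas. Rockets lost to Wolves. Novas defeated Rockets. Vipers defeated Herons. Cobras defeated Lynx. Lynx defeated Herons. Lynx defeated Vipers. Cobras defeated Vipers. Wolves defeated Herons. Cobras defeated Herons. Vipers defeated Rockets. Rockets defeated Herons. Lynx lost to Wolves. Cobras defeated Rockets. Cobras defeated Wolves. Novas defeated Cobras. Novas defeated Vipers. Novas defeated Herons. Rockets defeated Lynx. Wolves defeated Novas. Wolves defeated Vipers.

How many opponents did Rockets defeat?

Rockets' results: beat Herons, Lynx; lost to Cobras, Novas, Vipers, Wolves.
That is 2 wins.

2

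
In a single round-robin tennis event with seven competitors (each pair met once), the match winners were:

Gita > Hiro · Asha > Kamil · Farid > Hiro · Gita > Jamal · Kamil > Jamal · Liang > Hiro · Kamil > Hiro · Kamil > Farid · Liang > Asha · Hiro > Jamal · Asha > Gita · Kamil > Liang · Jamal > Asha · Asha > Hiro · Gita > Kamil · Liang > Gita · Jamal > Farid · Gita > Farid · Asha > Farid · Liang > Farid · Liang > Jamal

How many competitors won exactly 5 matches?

Win totals: Asha 4, Liang 5, Hiro 1, Farid 1, Gita 4, Jamal 2, Kamil 4.
Exactly 5: Liang — 1 competitor.

1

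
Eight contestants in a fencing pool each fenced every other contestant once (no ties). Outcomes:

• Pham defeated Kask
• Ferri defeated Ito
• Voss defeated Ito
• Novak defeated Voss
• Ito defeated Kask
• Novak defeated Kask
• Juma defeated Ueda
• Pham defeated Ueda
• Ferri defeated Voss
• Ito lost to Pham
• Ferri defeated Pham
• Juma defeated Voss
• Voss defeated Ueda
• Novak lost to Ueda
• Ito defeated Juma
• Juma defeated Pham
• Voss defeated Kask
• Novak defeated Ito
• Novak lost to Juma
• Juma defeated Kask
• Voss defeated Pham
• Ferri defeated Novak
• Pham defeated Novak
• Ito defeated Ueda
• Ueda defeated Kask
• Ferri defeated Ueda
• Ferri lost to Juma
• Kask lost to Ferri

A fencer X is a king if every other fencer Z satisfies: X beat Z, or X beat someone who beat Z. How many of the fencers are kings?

3

Juma reaches everyone (king).
Pham cannot reach Ferri in two steps.
Novak cannot reach Ferri in two steps.
Voss cannot reach Ferri in two steps.
Ferri reaches everyone (king).
Kask cannot reach Juma, Pham, Novak, Voss, Ferri, Ueda, Ito in two steps.
Ueda cannot reach Juma, Pham, Ferri in two steps.
Ito reaches everyone (king).
Kings: Juma, Ferri, Ito — 3.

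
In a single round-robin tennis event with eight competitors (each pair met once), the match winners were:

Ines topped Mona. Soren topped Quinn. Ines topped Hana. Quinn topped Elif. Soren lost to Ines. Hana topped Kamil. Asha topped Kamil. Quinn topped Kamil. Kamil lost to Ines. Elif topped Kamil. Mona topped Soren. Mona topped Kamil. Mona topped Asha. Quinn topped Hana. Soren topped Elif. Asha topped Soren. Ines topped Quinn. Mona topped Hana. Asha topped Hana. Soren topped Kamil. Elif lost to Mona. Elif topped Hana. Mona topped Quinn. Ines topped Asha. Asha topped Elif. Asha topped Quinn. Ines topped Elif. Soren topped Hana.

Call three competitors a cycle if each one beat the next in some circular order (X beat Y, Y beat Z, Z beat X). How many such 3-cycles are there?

0

Win totals: Elif 2, Quinn 3, Soren 4, Mona 6, Ines 7, Hana 1, Asha 5, Kamil 0.
A competitor with w wins dominates both others in C(w,2) triples; summing gives 1 + 3 + 6 + 15 + 21 + 0 + 10 + 0 = 56 transitive triples.
Total triples C(8,3) = 56, so cyclic triples = 56 − 56 = 0.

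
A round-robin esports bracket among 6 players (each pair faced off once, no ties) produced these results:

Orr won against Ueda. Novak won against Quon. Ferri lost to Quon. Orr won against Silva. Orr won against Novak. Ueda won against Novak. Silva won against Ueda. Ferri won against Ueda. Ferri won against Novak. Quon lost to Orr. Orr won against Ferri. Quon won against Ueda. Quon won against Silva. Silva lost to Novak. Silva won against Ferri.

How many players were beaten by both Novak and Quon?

1

Novak beat: Silva, Quon.
Quon beat: Silva, Ueda, Ferri.
Both beat: Silva — 1.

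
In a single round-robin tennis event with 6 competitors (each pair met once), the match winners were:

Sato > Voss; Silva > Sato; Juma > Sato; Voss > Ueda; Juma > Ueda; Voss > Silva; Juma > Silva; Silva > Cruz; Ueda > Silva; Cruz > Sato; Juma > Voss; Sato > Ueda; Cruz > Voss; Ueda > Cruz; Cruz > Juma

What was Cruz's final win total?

Cruz's results: beat Voss, Juma, Sato; lost to Ueda, Silva.
That is 3 wins.

3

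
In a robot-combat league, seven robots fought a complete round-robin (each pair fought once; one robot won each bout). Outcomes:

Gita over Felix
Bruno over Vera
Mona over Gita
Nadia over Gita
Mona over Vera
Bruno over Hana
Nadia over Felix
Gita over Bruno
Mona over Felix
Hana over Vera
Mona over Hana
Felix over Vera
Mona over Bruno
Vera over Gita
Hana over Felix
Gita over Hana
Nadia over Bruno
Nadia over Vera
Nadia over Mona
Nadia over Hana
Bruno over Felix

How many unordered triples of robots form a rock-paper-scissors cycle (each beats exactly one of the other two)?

Win totals: Mona 5, Felix 1, Hana 2, Bruno 3, Nadia 6, Vera 1, Gita 3.
A robot with w wins dominates both others in C(w,2) triples; summing gives 10 + 0 + 1 + 3 + 15 + 0 + 3 = 32 transitive triples.
Total triples C(7,3) = 35, so cyclic triples = 35 − 32 = 3.

3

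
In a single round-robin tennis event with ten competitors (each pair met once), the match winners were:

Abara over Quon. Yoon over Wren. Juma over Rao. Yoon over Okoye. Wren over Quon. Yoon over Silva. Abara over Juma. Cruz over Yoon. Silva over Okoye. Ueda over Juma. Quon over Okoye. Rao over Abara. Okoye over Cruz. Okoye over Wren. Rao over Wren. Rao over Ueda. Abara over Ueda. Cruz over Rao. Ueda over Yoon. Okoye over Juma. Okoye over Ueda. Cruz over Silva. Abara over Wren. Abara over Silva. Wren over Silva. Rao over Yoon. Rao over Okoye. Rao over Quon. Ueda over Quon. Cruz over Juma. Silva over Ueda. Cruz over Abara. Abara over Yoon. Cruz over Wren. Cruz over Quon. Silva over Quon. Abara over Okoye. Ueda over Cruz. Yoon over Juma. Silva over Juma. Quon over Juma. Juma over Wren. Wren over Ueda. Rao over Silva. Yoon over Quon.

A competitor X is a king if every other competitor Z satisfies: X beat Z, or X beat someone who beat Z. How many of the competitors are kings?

Quon cannot reach Abara, Silva, Yoon in two steps.
Cruz reaches everyone (king).
Abara reaches everyone (king).
Silva cannot reach Abara in two steps.
Wren cannot reach Abara, Rao in two steps.
Okoye reaches everyone (king).
Ueda reaches everyone (king).
Yoon cannot reach Abara in two steps.
Juma cannot reach Cruz in two steps.
Rao reaches everyone (king).
Kings: Cruz, Abara, Okoye, Ueda, Rao — 5.

5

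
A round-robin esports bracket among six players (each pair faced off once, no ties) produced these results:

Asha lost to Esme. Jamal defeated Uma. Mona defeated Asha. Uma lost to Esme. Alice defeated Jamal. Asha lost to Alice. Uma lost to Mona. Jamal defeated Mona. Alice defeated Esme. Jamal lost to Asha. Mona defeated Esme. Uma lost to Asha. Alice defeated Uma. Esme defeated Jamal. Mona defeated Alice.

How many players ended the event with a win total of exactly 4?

2

Win totals: Asha 2, Alice 4, Jamal 2, Mona 4, Uma 0, Esme 3.
Exactly 4: Alice, Mona — 2 players.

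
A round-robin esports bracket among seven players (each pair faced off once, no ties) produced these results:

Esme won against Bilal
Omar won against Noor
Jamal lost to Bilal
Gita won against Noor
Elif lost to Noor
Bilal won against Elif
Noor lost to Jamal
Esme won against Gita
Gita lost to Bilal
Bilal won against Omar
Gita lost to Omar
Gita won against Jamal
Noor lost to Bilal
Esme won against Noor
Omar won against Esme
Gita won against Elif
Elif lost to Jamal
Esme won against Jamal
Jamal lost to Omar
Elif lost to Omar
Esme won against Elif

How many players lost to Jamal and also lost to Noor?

1

Jamal beat: Noor, Elif.
Noor beat: Elif.
Both beat: Elif — 1.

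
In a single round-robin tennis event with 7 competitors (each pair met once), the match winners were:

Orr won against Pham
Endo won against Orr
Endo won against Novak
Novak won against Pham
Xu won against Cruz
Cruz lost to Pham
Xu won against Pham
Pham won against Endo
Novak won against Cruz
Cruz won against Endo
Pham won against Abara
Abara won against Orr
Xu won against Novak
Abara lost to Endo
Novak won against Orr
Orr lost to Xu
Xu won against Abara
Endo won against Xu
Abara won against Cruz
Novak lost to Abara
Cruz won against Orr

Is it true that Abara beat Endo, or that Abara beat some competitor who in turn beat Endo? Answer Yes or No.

Yes

Abara did not beat Endo directly.
Abara beat Novak, Cruz, Orr. Of those, Cruz beat Endo.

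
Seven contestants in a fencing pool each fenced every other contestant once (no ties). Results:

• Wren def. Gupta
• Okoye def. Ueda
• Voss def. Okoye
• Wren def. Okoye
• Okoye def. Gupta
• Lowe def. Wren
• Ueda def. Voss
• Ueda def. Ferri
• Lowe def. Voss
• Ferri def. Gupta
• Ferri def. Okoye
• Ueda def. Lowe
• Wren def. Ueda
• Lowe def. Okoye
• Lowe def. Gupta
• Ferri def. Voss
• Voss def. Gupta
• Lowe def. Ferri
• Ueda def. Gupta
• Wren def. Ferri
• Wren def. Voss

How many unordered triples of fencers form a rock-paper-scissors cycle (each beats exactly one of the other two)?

4

Win totals: Okoye 2, Voss 2, Ferri 3, Gupta 0, Lowe 5, Wren 5, Ueda 4.
A fencer with w wins dominates both others in C(w,2) triples; summing gives 1 + 1 + 3 + 0 + 10 + 10 + 6 = 31 transitive triples.
Total triples C(7,3) = 35, so cyclic triples = 35 − 31 = 4.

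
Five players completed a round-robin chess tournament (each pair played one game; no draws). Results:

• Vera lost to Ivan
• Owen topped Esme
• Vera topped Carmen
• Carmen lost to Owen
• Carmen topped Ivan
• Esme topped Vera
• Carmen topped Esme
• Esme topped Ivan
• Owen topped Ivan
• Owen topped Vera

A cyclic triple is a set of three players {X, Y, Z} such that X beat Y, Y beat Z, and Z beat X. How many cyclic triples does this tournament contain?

2

Win totals: Carmen 2, Owen 4, Vera 1, Esme 2, Ivan 1.
A player with w wins dominates both others in C(w,2) triples; summing gives 1 + 6 + 0 + 1 + 0 = 8 transitive triples.
Total triples C(5,3) = 10, so cyclic triples = 10 − 8 = 2.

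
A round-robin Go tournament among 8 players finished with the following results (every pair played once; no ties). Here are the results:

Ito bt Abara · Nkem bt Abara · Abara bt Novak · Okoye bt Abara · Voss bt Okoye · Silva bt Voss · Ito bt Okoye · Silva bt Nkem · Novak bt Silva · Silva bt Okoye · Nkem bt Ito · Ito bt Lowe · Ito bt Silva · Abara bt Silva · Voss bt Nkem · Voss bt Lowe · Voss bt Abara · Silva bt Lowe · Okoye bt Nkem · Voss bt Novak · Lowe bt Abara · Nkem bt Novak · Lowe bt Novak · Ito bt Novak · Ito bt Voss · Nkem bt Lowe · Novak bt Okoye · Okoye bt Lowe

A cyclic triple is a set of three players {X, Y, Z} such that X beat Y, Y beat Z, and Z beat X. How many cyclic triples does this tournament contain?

13

Win totals: Okoye 3, Voss 5, Silva 4, Lowe 2, Novak 2, Nkem 4, Abara 2, Ito 6.
A player with w wins dominates both others in C(w,2) triples; summing gives 3 + 10 + 6 + 1 + 1 + 6 + 1 + 15 = 43 transitive triples.
Total triples C(8,3) = 56, so cyclic triples = 56 − 43 = 13.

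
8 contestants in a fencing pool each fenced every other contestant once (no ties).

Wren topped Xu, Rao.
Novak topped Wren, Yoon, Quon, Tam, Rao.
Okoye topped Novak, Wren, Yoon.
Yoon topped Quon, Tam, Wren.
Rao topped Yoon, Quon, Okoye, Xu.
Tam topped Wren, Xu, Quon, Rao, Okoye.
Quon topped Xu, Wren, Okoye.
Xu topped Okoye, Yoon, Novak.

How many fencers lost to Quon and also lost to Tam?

Quon beat: Xu, Wren, Okoye.
Tam beat: Quon, Rao, Xu, Wren, Okoye.
Both beat: Xu, Wren, Okoye — 3.

3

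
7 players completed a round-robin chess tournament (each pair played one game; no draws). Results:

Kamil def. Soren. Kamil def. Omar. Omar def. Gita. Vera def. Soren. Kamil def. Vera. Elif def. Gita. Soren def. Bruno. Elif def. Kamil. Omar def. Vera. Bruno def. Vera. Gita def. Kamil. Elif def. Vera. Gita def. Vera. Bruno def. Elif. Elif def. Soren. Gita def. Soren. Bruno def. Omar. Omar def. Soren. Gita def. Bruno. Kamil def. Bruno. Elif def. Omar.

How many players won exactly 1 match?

2

Win totals: Soren 1, Omar 3, Kamil 4, Gita 4, Vera 1, Bruno 3, Elif 5.
Exactly 1: Soren, Vera — 2 players.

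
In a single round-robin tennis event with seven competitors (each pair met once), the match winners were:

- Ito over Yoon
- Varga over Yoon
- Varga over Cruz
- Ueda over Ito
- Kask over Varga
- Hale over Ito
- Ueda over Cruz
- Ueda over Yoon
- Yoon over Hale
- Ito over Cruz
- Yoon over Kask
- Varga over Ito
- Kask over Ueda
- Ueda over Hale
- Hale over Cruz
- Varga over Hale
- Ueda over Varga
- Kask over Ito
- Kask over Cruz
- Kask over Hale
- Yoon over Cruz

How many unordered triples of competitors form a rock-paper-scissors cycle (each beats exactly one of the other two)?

Win totals: Hale 2, Ito 2, Varga 4, Yoon 3, Ueda 5, Cruz 0, Kask 5.
A competitor with w wins dominates both others in C(w,2) triples; summing gives 1 + 1 + 6 + 3 + 10 + 0 + 10 = 31 transitive triples.
Total triples C(7,3) = 35, so cyclic triples = 35 − 31 = 4.

4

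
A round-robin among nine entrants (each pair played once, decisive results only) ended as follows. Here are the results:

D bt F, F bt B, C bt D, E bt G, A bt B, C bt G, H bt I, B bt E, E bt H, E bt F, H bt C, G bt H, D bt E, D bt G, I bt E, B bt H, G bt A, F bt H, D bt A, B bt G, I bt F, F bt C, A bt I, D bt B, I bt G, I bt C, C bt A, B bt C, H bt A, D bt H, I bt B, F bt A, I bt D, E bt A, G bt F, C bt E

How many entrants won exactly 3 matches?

Win totals: A 2, B 4, C 4, D 6, E 4, F 4, G 3, H 3, I 6.
Exactly 3: G, H — 2 entrants.

2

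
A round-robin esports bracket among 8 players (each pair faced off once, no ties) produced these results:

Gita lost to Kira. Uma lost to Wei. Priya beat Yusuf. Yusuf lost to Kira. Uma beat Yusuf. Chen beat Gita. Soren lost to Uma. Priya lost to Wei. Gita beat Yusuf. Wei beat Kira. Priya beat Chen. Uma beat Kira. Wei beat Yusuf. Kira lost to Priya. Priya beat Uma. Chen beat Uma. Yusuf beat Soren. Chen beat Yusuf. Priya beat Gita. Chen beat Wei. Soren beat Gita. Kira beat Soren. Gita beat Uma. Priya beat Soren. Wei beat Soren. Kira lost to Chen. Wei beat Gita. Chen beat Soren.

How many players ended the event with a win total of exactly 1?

2

Win totals: Wei 6, Uma 3, Gita 2, Kira 3, Soren 1, Chen 6, Yusuf 1, Priya 6.
Exactly 1: Soren, Yusuf — 2 players.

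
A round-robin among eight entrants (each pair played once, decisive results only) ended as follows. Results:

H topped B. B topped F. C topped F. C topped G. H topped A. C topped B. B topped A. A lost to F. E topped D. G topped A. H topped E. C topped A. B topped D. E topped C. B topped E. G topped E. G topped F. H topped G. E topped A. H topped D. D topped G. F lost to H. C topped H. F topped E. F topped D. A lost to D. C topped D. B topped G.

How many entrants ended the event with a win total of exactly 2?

Win totals: A 0, B 5, C 6, D 2, E 3, F 3, G 3, H 6.
Exactly 2: D — 1 entrant.

1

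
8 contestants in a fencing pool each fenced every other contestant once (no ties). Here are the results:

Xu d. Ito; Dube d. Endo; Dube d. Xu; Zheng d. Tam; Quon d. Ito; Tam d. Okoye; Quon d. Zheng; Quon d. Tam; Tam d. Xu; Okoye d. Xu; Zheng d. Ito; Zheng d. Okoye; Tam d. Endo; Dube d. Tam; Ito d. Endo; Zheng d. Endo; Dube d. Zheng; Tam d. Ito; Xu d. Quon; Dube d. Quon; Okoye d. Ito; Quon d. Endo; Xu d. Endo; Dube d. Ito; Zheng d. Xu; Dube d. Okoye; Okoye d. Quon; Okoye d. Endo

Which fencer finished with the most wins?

Dube

Win totals: Quon 4, Dube 7, Ito 1, Okoye 4, Xu 3, Endo 0, Tam 4, Zheng 5.
Dube leads with 7 wins (next highest: 5).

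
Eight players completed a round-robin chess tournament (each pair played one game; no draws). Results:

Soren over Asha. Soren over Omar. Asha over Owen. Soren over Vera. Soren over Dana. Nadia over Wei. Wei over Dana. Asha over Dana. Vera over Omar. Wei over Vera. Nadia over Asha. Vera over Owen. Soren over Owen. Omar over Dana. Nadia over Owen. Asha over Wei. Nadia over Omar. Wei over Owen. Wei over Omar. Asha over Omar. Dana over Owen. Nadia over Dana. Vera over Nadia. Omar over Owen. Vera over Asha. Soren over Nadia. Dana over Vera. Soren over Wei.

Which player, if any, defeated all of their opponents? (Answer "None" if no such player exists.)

Soren has 7 wins out of 7 opponents — a perfect record.

Soren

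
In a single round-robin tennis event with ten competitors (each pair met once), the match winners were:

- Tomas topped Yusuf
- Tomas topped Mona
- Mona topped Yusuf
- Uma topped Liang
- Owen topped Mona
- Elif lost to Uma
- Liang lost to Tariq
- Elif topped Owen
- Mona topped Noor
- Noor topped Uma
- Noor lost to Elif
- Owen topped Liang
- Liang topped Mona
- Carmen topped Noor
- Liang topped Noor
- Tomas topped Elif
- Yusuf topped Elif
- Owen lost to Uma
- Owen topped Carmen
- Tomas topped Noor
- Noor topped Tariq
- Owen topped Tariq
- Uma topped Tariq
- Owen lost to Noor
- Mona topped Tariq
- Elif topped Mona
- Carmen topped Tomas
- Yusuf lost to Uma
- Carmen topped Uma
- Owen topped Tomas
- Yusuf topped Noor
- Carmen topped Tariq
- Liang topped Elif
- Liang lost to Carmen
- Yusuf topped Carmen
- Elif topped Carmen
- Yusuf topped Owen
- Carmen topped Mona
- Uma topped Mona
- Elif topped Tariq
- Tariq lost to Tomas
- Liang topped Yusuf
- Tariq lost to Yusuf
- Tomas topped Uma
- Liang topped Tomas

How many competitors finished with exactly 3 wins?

2

Win totals: Liang 5, Tariq 1, Mona 3, Elif 5, Uma 6, Yusuf 5, Carmen 6, Owen 5, Noor 3, Tomas 6.
Exactly 3: Mona, Noor — 2 competitors.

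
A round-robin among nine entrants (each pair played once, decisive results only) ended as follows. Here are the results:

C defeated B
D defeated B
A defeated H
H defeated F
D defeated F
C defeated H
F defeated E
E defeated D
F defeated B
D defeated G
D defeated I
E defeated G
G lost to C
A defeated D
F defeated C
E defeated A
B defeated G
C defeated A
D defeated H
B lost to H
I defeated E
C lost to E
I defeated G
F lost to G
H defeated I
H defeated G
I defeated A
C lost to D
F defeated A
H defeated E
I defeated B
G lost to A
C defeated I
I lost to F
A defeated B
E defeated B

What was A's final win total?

4

A's results: beat B, D, G, H; lost to C, E, F, I.
That is 4 wins.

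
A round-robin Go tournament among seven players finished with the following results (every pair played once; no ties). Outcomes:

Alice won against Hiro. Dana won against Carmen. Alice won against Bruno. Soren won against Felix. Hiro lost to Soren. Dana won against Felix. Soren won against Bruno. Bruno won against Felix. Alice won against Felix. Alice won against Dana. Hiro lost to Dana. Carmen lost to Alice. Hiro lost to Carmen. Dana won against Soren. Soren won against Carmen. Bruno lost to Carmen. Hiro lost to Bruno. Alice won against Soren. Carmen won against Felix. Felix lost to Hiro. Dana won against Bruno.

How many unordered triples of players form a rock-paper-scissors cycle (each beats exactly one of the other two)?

0

Win totals: Felix 0, Soren 4, Alice 6, Bruno 2, Carmen 3, Dana 5, Hiro 1.
A player with w wins dominates both others in C(w,2) triples; summing gives 0 + 6 + 15 + 1 + 3 + 10 + 0 = 35 transitive triples.
Total triples C(7,3) = 35, so cyclic triples = 35 − 35 = 0.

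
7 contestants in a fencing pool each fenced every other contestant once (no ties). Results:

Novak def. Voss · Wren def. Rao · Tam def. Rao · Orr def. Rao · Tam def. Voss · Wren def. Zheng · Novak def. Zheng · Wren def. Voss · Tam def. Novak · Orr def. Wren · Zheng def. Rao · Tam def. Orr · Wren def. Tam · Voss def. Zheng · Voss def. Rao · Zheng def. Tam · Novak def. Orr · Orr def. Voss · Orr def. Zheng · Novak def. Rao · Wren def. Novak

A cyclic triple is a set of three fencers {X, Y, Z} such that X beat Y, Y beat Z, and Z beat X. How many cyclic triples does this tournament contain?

Win totals: Novak 4, Tam 4, Orr 4, Zheng 2, Voss 2, Wren 5, Rao 0.
A fencer with w wins dominates both others in C(w,2) triples; summing gives 6 + 6 + 6 + 1 + 1 + 10 + 0 = 30 transitive triples.
Total triples C(7,3) = 35, so cyclic triples = 35 − 30 = 5.

5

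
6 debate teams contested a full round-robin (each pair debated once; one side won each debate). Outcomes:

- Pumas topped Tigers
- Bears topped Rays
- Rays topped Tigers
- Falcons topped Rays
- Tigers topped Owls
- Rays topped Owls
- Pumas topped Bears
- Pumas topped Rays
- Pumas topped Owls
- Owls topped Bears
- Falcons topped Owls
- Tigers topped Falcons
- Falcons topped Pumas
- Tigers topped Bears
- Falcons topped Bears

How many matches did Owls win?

1

Owls' results: beat Bears; lost to Rays, Pumas, Tigers, Falcons.
That is 1 win.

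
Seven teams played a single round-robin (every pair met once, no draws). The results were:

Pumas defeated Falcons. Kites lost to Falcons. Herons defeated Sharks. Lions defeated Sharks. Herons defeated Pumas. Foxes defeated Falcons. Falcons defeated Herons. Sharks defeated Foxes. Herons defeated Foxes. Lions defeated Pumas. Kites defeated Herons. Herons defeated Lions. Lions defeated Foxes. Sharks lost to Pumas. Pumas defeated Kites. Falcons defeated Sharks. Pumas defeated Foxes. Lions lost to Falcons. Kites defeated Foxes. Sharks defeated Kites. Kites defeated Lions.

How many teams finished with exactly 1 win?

Win totals: Sharks 2, Falcons 4, Foxes 1, Lions 3, Kites 3, Herons 4, Pumas 4.
Exactly 1: Foxes — 1 team.

1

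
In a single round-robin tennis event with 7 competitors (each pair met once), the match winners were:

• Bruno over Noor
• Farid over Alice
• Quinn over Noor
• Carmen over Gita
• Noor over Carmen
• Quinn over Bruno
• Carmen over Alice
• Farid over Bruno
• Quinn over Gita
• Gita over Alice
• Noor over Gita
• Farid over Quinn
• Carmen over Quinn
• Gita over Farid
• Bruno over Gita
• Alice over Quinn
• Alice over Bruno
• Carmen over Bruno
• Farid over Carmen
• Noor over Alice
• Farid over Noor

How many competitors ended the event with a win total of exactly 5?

Win totals: Farid 5, Quinn 3, Alice 2, Noor 3, Gita 2, Carmen 4, Bruno 2.
Exactly 5: Farid — 1 competitor.

1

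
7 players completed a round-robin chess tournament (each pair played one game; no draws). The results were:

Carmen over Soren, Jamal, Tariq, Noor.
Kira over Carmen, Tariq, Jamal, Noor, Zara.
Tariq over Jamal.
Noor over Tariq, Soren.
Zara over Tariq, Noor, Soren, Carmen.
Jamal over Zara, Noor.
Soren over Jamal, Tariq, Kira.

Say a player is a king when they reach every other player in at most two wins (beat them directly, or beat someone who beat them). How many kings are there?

4

Soren reaches everyone (king).
Carmen reaches everyone (king).
Noor cannot reach Carmen, Zara in two steps.
Tariq cannot reach Soren, Carmen, Kira in two steps.
Zara reaches everyone (king).
Jamal cannot reach Kira in two steps.
Kira reaches everyone (king).
Kings: Soren, Carmen, Zara, Kira — 4.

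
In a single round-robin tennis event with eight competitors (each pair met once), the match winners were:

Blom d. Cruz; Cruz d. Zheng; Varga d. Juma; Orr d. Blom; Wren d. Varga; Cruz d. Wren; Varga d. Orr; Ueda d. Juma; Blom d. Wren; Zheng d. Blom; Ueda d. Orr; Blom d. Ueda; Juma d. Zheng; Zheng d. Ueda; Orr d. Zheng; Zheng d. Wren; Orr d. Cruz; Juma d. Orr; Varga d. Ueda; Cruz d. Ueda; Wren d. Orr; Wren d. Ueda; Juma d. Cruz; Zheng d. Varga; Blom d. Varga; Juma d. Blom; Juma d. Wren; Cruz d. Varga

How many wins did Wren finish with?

Wren's results: beat Varga, Ueda, Orr; lost to Cruz, Blom, Juma, Zheng.
That is 3 wins.

3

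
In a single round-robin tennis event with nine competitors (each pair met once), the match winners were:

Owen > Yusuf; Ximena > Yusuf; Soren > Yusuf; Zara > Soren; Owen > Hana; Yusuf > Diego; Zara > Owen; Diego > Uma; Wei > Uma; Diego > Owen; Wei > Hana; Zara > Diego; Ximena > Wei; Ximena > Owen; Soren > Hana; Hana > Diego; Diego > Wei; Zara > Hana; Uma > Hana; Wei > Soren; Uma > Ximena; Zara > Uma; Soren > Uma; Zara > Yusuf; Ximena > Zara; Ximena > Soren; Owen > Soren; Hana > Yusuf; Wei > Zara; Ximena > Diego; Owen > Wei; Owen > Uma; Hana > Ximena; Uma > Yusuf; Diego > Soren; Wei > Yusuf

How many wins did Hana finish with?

3

Hana's results: beat Diego, Yusuf, Ximena; lost to Owen, Wei, Soren, Zara, Uma.
That is 3 wins.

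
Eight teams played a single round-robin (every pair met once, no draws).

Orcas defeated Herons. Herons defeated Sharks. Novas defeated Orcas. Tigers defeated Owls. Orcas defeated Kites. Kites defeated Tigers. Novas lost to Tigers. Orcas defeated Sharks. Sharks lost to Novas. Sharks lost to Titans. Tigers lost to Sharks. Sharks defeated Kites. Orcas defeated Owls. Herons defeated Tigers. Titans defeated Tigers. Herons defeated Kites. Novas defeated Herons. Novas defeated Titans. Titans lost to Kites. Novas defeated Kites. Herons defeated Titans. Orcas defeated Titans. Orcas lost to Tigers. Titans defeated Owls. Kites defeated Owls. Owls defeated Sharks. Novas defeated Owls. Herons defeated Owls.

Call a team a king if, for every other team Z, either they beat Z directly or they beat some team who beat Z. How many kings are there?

3

Titans cannot reach Herons in two steps.
Kites cannot reach Herons in two steps.
Sharks cannot reach Herons in two steps.
Tigers reaches everyone (king).
Herons reaches everyone (king).
Novas reaches everyone (king).
Owls cannot reach Titans, Herons, Novas, Orcas in two steps.
Orcas cannot reach Novas in two steps.
Kings: Tigers, Herons, Novas — 3.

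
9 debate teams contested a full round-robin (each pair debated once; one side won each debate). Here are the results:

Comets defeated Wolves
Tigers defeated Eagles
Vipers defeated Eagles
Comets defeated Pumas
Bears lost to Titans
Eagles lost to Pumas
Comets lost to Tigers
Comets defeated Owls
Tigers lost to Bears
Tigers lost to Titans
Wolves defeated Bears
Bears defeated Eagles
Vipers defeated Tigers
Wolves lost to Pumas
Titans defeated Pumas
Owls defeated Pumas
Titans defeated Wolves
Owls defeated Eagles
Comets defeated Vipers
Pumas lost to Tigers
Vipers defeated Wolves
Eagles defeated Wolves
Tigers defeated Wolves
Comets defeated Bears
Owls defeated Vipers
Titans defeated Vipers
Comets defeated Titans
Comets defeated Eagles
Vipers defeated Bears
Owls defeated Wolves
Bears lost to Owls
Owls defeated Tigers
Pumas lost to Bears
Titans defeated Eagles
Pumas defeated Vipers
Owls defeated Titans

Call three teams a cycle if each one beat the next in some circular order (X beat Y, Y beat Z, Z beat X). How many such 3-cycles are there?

Win totals: Tigers 4, Pumas 3, Vipers 4, Comets 7, Bears 3, Wolves 1, Titans 6, Eagles 1, Owls 7.
A team with w wins dominates both others in C(w,2) triples; summing gives 6 + 3 + 6 + 21 + 3 + 0 + 15 + 0 + 21 = 75 transitive triples.
Total triples C(9,3) = 84, so cyclic triples = 84 − 75 = 9.

9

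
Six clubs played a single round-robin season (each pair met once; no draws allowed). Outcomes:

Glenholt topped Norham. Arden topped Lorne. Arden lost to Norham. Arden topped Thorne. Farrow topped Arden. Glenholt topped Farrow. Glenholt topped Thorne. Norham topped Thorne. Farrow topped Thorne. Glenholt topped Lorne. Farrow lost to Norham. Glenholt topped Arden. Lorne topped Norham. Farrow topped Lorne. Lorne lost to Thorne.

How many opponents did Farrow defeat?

3

Farrow's results: beat Arden, Lorne, Thorne; lost to Glenholt, Norham.
That is 3 wins.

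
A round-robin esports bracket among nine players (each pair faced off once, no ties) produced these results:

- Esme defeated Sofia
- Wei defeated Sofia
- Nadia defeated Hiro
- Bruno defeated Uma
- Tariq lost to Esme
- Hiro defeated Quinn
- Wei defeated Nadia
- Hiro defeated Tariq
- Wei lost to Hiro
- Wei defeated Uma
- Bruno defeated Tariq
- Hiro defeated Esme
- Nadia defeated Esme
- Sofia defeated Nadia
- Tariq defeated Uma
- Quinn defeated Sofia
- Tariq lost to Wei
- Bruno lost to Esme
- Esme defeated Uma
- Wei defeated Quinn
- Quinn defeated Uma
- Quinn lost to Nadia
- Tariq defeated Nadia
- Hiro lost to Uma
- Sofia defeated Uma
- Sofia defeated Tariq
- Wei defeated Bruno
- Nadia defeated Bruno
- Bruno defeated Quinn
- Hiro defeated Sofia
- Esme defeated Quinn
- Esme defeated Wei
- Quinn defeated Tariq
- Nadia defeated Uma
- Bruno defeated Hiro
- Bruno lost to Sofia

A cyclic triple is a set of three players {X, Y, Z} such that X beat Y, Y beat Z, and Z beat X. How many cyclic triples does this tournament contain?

18

Win totals: Uma 1, Nadia 5, Quinn 3, Wei 6, Bruno 4, Esme 6, Sofia 4, Tariq 2, Hiro 5.
A player with w wins dominates both others in C(w,2) triples; summing gives 0 + 10 + 3 + 15 + 6 + 15 + 6 + 1 + 10 = 66 transitive triples.
Total triples C(9,3) = 84, so cyclic triples = 84 − 66 = 18.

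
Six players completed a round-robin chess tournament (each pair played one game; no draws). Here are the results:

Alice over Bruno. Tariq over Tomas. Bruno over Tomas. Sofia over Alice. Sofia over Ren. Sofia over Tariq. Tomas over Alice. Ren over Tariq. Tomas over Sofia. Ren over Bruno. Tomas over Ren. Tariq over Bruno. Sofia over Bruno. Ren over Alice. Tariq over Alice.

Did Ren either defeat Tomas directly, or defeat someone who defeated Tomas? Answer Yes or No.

Yes

Ren did not beat Tomas directly.
Ren beat Bruno, Alice, Tariq. Of those, Bruno beat Tomas.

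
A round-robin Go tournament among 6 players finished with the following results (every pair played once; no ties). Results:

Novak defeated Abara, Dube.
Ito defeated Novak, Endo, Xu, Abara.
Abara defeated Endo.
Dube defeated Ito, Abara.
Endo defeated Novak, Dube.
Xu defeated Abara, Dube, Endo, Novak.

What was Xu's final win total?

4

Xu's results: beat Abara, Novak, Endo, Dube; lost to Ito.
That is 4 wins.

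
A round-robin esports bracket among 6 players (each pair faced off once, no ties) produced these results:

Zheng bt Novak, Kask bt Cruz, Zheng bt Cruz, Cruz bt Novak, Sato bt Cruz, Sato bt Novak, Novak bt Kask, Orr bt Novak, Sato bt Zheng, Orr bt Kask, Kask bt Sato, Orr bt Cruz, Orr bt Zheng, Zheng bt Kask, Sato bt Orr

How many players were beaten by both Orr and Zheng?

Orr beat: Zheng, Cruz, Novak, Kask.
Zheng beat: Cruz, Novak, Kask.
Both beat: Cruz, Novak, Kask — 3.

3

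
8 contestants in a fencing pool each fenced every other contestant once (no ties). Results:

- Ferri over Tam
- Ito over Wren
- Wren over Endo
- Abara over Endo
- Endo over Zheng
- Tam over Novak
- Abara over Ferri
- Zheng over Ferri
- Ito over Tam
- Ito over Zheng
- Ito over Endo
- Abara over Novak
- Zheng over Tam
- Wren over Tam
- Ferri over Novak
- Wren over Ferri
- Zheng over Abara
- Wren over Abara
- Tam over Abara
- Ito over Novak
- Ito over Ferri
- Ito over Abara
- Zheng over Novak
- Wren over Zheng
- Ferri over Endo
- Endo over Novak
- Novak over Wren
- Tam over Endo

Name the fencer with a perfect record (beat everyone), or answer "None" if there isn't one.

Ito

Ito has 7 wins out of 7 opponents — a perfect record.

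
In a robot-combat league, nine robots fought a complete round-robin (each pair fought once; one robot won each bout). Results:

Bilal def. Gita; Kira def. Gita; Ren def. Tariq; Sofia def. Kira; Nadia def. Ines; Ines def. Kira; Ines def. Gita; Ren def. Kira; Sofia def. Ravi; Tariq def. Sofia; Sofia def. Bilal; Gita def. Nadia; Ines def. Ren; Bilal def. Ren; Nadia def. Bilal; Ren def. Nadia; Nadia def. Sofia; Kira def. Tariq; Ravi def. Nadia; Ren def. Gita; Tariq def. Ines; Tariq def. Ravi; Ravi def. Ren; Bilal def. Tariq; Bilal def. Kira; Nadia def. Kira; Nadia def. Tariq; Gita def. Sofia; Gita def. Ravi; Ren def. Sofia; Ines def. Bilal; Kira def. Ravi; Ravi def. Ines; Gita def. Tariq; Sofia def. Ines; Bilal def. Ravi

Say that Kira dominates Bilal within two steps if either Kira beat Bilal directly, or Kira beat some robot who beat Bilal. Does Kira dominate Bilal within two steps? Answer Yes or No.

No

Kira did not beat Bilal directly.
Kira beat Ravi, Gita, Tariq, but each of them lost to Bilal. No two-step path.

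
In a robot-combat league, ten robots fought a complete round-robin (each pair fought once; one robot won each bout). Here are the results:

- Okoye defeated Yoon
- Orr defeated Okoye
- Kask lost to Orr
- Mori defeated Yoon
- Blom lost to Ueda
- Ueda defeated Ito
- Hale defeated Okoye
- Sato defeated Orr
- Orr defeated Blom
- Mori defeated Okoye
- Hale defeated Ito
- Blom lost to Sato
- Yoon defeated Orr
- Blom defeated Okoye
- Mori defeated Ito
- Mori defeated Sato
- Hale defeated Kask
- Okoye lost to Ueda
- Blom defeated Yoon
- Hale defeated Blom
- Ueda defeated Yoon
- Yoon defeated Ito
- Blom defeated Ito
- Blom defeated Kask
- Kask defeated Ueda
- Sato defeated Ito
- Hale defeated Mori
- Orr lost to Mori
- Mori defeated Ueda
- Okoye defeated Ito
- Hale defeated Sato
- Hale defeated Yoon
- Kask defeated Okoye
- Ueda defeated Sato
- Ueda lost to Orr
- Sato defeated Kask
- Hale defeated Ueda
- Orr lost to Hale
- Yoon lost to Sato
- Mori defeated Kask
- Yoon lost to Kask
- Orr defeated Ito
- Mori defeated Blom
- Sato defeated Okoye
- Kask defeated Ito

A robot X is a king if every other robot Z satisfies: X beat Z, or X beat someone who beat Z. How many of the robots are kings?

1

Kask cannot reach Hale, Mori in two steps.
Yoon cannot reach Sato, Hale, Mori in two steps.
Orr cannot reach Hale, Mori in two steps.
Sato cannot reach Hale, Mori in two steps.
Hale reaches everyone (king).
Ito cannot reach Kask, Yoon, Orr, Sato, Hale, Mori, Okoye, Blom, Ueda in two steps.
Mori cannot reach Hale in two steps.
Okoye cannot reach Kask, Sato, Hale, Mori, Blom, Ueda in two steps.
Blom cannot reach Sato, Hale, Mori in two steps.
Ueda cannot reach Hale, Mori in two steps.
Kings: Hale — 1.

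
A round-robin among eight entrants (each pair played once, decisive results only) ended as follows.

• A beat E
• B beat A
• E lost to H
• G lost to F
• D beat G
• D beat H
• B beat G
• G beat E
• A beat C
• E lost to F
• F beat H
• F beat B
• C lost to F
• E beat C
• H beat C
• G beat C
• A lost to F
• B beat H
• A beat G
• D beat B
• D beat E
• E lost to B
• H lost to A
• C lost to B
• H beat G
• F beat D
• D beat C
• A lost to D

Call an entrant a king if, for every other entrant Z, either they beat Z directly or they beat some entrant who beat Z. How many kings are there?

A cannot reach B, D, F in two steps.
B cannot reach D, F in two steps.
C cannot reach A, B, D, E, F, G, H in two steps.
D cannot reach F in two steps.
E cannot reach A, B, D, F, G, H in two steps.
F reaches everyone (king).
G cannot reach A, B, D, F, H in two steps.
H cannot reach A, B, D, F in two steps.
Kings: F — 1.

1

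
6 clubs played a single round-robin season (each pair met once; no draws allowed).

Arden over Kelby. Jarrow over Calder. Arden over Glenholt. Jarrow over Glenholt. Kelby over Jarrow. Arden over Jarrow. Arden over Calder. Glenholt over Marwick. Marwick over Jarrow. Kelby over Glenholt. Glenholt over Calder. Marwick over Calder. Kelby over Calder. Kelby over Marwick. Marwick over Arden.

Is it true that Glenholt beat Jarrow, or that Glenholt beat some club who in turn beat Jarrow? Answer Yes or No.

Yes

Glenholt did not beat Jarrow directly.
Glenholt beat Calder, Marwick. Of those, Marwick beat Jarrow.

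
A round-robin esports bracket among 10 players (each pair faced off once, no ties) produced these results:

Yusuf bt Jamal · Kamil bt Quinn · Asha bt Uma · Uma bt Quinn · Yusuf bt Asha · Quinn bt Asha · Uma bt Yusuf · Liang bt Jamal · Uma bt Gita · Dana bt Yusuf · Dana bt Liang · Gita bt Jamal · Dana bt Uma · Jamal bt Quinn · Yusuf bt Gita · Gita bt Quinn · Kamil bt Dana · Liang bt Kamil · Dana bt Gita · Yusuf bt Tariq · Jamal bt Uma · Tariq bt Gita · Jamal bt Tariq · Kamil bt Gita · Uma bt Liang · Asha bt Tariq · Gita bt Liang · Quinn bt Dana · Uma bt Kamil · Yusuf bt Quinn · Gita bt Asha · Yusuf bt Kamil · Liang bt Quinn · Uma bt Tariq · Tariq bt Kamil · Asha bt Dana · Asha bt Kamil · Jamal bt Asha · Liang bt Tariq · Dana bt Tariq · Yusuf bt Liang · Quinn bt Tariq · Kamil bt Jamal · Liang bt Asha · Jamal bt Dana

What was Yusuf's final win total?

7

Yusuf's results: beat Jamal, Kamil, Quinn, Liang, Tariq, Asha, Gita; lost to Uma, Dana.
That is 7 wins.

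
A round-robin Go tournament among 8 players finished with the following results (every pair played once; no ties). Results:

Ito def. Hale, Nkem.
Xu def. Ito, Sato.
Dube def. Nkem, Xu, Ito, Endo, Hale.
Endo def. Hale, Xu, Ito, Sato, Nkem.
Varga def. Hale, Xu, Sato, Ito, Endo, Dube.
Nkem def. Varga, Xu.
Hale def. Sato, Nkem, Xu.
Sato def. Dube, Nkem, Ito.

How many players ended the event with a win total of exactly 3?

Win totals: Dube 5, Endo 5, Ito 2, Xu 2, Nkem 2, Varga 6, Sato 3, Hale 3.
Exactly 3: Sato, Hale — 2 players.

2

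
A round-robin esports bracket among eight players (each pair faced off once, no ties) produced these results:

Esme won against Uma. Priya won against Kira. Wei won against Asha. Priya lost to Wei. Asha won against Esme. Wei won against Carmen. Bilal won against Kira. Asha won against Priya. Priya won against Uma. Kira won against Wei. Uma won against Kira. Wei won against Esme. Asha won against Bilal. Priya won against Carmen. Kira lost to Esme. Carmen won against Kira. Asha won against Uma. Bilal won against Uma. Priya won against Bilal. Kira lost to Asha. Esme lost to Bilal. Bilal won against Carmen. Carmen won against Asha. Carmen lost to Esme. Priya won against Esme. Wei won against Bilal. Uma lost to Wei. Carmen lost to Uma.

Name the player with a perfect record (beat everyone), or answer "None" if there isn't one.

Highest win total is Wei with 6 (out of 7 possible).
Wei lost to Kira, so no player went undefeated.

None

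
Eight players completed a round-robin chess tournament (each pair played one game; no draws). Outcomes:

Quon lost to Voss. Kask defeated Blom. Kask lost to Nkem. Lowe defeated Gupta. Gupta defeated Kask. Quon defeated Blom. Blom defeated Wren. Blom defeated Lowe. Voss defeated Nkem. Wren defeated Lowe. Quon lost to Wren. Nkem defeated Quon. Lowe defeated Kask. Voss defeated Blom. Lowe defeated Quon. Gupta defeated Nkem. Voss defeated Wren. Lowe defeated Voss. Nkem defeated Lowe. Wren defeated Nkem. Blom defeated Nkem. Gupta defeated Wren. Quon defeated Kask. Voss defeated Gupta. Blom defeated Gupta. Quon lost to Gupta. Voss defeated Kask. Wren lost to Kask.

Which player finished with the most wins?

Win totals: Voss 6, Kask 2, Wren 3, Gupta 4, Quon 2, Blom 4, Lowe 4, Nkem 3.
Voss leads with 6 wins (next highest: 4).

Voss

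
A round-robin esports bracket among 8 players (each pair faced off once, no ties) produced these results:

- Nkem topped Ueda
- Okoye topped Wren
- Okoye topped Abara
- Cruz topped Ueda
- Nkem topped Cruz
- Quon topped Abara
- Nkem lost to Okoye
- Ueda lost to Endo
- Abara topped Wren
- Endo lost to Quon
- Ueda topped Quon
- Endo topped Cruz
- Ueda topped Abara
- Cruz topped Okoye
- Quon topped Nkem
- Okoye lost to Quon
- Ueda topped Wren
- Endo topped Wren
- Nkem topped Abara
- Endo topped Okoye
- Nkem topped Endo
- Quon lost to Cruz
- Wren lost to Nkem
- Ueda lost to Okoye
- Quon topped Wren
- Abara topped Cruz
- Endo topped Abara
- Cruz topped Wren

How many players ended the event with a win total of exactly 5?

Win totals: Wren 0, Cruz 4, Nkem 5, Quon 5, Okoye 4, Endo 5, Abara 2, Ueda 3.
Exactly 5: Nkem, Quon, Endo — 3 players.

3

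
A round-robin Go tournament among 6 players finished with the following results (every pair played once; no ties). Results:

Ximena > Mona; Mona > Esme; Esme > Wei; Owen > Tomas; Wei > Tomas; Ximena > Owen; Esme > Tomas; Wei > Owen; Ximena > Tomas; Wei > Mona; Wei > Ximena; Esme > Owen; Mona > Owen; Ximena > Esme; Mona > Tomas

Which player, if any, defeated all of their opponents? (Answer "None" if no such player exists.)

None

Highest win total is Ximena with 4 (out of 5 possible).
Ximena lost to Wei, so no player went undefeated.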